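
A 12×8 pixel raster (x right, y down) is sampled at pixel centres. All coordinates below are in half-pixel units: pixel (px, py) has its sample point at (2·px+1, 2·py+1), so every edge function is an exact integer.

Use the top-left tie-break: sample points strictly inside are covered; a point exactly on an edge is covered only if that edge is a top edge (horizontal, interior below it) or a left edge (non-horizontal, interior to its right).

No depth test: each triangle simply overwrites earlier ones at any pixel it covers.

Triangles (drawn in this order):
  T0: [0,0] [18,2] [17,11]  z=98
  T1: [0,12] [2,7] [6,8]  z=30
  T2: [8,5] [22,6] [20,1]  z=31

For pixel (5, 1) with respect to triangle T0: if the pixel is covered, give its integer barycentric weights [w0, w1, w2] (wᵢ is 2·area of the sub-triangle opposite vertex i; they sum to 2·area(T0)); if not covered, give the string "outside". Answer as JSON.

T0:
  2·area = 164
  edge (0, 0)→(18, 2): d=(18,2) right/bottom  bias=-1
  edge (18, 2)→(17, 11): d=(-1,9) right/bottom  bias=-1
  edge (17, 11)→(0, 0): d=(-17,-11) top-left  bias=+0
    (1,0)@(3, 1): e=[12,136,16] → █
    (2,0)@(5, 1): e=[8,118,38] → █
    (3,0)@(7, 1): e=[4,100,60] → █
    (4,0)@(9, 1): e=[0,82,82] → ·  [on edge]
    (1,1)@(3, 3): e=[48,134,-18] → ·
    (2,1)@(5, 3): e=[44,116,4] → █
    (4,1)@(9, 3): e=[36,80,48] → █
    (5,1)@(11, 3): e=[32,62,70] → █
    (6,1)@(13, 3): e=[28,44,92] → █
    (7,1)@(15, 3): e=[24,26,114] → █
    (8,1)@(17, 3): e=[20,8,136] → █
    (9,1)@(19, 3): e=[16,-10,158] → ·
    (8,5)@(17, 11): e=[164,0,0] → ·  [on edge]
  covered (21 px):
    · █ █ █ · · · · · · · ·
    · · █ █ █ █ █ █ █ · · ·
    · · · · █ █ █ █ █ · · ·
    · · · · · █ █ █ █ · · ·
    · · · · · · · █ █ · · ·
    · · · · · · · · · · · ·
    · · · · · · · · · · · ·
    · · · · · · · · · · · ·
T1:
  2·area = 22
  edge (0, 12)→(2, 7): d=(2,-5) top-left  bias=+0
  edge (2, 7)→(6, 8): d=(4,1) right/bottom  bias=-1
  edge (6, 8)→(0, 12): d=(-6,4) right/bottom  bias=-1
    (1,4)@(3, 9): e=[9,7,6] → █
    (2,4)@(5, 9): e=[19,5,-2] → ·
    (0,5)@(1, 11): e=[3,17,2] → █
    (1,5)@(3, 11): e=[13,15,-6] → ·
    (0,6)@(1, 13): e=[7,25,-10] → ·
  covered (2 px):
    · · · · · · · · · · · ·
    · · · · · · · · · · · ·
    · · · · · · · · · · · ·
    · · · · · · · · · · · ·
    · █ · · · · · · · · · ·
    █ · · · · · · · · · · ·
    · · · · · · · · · · · ·
    · · · · · · · · · · · ·
T2:
  2·area = 68  (B↔C swapped to make it positive)
  edge (8, 5)→(20, 1): d=(12,-4) top-left  bias=+0
  edge (20, 1)→(22, 6): d=(2,5) right/bottom  bias=-1
  edge (22, 6)→(8, 5): d=(-14,-1) top-left  bias=+0
    (7,1)@(15, 3): e=[4,29,35] → █
    (8,1)@(17, 3): e=[12,19,37] → █
    (9,1)@(19, 3): e=[20,9,39] → █
    (10,1)@(21, 3): e=[28,-1,41] → ·
    (4,2)@(9, 5): e=[4,63,1] → █
    (5,2)@(11, 5): e=[12,53,3] → █
    (6,2)@(13, 5): e=[20,43,5] → █
    (10,2)@(21, 5): e=[52,3,13] → █
    (11,2)@(23, 5): e=[60,-7,15] → ·
    (4,3)@(9, 7): e=[28,67,-27] → ·
    (5,3)@(11, 7): e=[36,57,-25] → ·
    (6,3)@(13, 7): e=[44,47,-23] → ·
  covered (10 px):
    · · · · · · · · · · · ·
    · · · · · · · █ █ █ · ·
    · · · · █ █ █ █ █ █ █ ·
    · · · · · · · · · · · ·
    · · · · · · · · · · · ·
    · · · · · · · · · · · ·
    · · · · · · · · · · · ·
    · · · · · · · · · · · ·

Result: [62,70,32]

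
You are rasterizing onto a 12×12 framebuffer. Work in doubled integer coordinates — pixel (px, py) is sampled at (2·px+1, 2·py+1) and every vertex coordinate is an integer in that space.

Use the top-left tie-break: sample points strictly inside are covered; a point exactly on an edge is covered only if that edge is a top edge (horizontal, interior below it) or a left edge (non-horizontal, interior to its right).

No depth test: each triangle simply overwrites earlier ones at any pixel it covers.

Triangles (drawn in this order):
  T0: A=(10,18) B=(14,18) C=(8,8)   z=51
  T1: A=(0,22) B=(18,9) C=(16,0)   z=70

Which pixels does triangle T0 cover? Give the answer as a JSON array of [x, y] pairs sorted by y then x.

T0:
  2·area = 40  (B↔C swapped to make it positive)
  edge (10, 18)→(8, 8): d=(-2,-10) top-left  bias=+0
  edge (8, 8)→(14, 18): d=(6,10) right/bottom  bias=-1
  edge (14, 18)→(10, 18): d=(-4,0) right/bottom  bias=-1
    (2,1)@(5, 3): e=[-20,0,60] → .  [on edge]
    (3,1)@(7, 3): e=[0,-20,60] → .  [on edge]
    (4,5)@(9, 11): e=[4,8,28] → X
    (5,5)@(11, 11): e=[24,-12,28] → .
    (4,6)@(9, 13): e=[0,20,20] → X  [on edge]
    (5,6)@(11, 13): e=[20,0,20] → .  [on edge]
    (4,7)@(9, 15): e=[-4,32,12] → .
    (5,7)@(11, 15): e=[16,12,12] → X
    (6,7)@(13, 15): e=[36,-8,12] → .
    (5,8)@(11, 17): e=[12,24,4] → X
    (6,8)@(13, 17): e=[32,4,4] → X
    (7,8)@(15, 17): e=[52,-16,4] → .
    (5,11)@(11, 23): e=[0,60,-20] → .  [on edge]
    (8,11)@(17, 23): e=[60,0,-20] → .  [on edge]
  covered (5 px):
    . . . . . . . . . . . .
    . . . . . . . . . . . .
    . . . . . . . . . . . .
    . . . . . . . . . . . .
    . . . . . . . . . . . .
    . . . . X . . . . . . .
    . . . . X . . . . . . .
    . . . . . X . . . . . .
    . . . . . X X . . . . .
    . . . . . . . . . . . .
    . . . . . . . . . . . .
    . . . . . . . . . . . .
T1:
  2·area = 188  (B↔C swapped to make it positive)
  edge (0, 22)→(16, 0): d=(16,-22) top-left  bias=+0
  edge (16, 0)→(18, 9): d=(2,9) right/bottom  bias=-1
  edge (18, 9)→(0, 22): d=(-18,13) right/bottom  bias=-1
    (7,1)@(15, 3): e=[26,15,147] → X
    (8,1)@(17, 3): e=[70,-3,121] → .
    (6,2)@(13, 5): e=[14,37,137] → X
    (8,2)@(17, 5): e=[102,1,85] → X
    (9,2)@(19, 5): e=[146,-17,59] → .
    (5,3)@(11, 7): e=[2,59,127] → X
    (9,3)@(19, 7): e=[178,-13,23] → .
    (5,4)@(11, 9): e=[34,63,91] → X
    (9,4)@(19, 9): e=[210,-9,-13] → .
    (4,5)@(9, 11): e=[22,85,81] → X
    (8,5)@(17, 11): e=[198,13,-23] → .
    (3,6)@(7, 13): e=[10,107,71] → X
  covered (24 px):
    . . . . . . . . . . . .
    . . . . . . . X . . . .
    . . . . . . X X X . . .
    . . . . . X X X X . . .
    . . . . . X X X X . . .
    . . . . X X X X . . . .
    . . . X X X . . . . . .
    . . . X X . . . . . . .
    . . X . . . . . . . . .
    . X . . . . . . . . . .
    X . . . . . . . . . . .
    . . . . . . . . . . . .

Result: [[4,5],[4,6],[5,7],[5,8],[6,8]]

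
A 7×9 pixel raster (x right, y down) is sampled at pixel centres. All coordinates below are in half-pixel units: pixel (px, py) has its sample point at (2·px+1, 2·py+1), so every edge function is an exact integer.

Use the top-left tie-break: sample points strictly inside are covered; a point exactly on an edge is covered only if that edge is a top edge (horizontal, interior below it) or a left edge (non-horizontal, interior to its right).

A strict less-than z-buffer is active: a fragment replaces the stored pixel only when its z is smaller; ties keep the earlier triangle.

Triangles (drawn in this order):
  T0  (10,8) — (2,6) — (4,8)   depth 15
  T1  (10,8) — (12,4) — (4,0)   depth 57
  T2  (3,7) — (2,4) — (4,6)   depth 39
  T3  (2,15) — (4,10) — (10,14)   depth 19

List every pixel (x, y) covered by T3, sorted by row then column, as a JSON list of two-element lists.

T0:
  2·area = 12  (B↔C swapped to make it positive)
  edge (10, 8)→(4, 8): d=(-6,0) right/bottom  bias=-1
  edge (4, 8)→(2, 6): d=(-2,-2) top-left  bias=+0
  edge (2, 6)→(10, 8): d=(8,2) right/bottom  bias=-1
    (0,2)@(1, 5): e=[18,0,-6] → ·  [on edge]
    (1,3)@(3, 7): e=[6,0,6] → █  [on edge]
    (2,3)@(5, 7): e=[6,4,2] → █
    (3,3)@(7, 7): e=[6,8,-2] → ·
    (1,4)@(3, 9): e=[-6,-4,22] → ·
    (2,4)@(5, 9): e=[-6,0,18] → ·  [on edge]
    (3,5)@(7, 11): e=[-18,0,30] → ·  [on edge]
    (4,6)@(9, 13): e=[-30,0,42] → ·  [on edge]
    (5,7)@(11, 15): e=[-42,0,54] → ·  [on edge]
    (6,8)@(13, 17): e=[-54,0,66] → ·  [on edge]
  covered (2 px):
    · · · · · · ·
    · · · · · · ·
    · · · · · · ·
    · █ █ · · · ·
    · · · · · · ·
    · · · · · · ·
    · · · · · · ·
    · · · · · · ·
    · · · · · · ·
T1:
  2·area = 40  (B↔C swapped to make it positive)
  edge (10, 8)→(4, 0): d=(-6,-8) top-left  bias=+0
  edge (4, 0)→(12, 4): d=(8,4) right/bottom  bias=-1
  edge (12, 4)→(10, 8): d=(-2,4) right/bottom  bias=-1
    (2,0)@(5, 1): e=[2,4,34] → █
    (3,0)@(7, 1): e=[18,-4,26] → ·
    (2,1)@(5, 3): e=[-10,20,30] → ·
    (3,1)@(7, 3): e=[6,12,22] → █
    (4,1)@(9, 3): e=[22,4,14] → █
    (5,1)@(11, 3): e=[38,-4,6] → ·
    (3,2)@(7, 5): e=[-6,28,18] → ·
    (4,2)@(9, 5): e=[10,20,10] → █
    (5,2)@(11, 5): e=[26,12,2] → █
    (6,2)@(13, 5): e=[42,4,-6] → ·
    (4,3)@(9, 7): e=[-2,36,6] → ·
    (5,3)@(11, 7): e=[14,28,-2] → ·
  covered (5 px):
    · · █ · · · ·
    · · · █ █ · ·
    · · · · █ █ ·
    · · · · · · ·
    · · · · · · ·
    · · · · · · ·
    · · · · · · ·
    · · · · · · ·
    · · · · · · ·
T2:
  2·area = 4
  edge (3, 7)→(2, 4): d=(-1,-3) top-left  bias=+0
  edge (2, 4)→(4, 6): d=(2,2) right/bottom  bias=-1
  edge (4, 6)→(3, 7): d=(-1,1) right/bottom  bias=-1
    (0,0)@(1, 1): e=[0,-4,8] → ·  [on edge]
    (4,0)@(9, 1): e=[24,-20,0] → ·  [on edge]
    (0,1)@(1, 3): e=[-2,0,6] → ·  [on edge]
    (3,1)@(7, 3): e=[16,-12,0] → ·  [on edge]
    (1,2)@(3, 5): e=[2,0,2] → ·  [on edge]
    (2,2)@(5, 5): e=[8,-4,0] → ·  [on edge]
    (1,3)@(3, 7): e=[0,4,0] → ·  [on edge]
    (2,3)@(5, 7): e=[6,0,-2] → ·  [on edge]
    (0,4)@(1, 9): e=[-8,12,0] → ·  [on edge]
    (3,4)@(7, 9): e=[10,0,-6] → ·  [on edge]
    (4,5)@(9, 11): e=[14,0,-10] → ·  [on edge]
    (2,6)@(5, 13): e=[0,12,-8] → ·  [on edge]
    (5,6)@(11, 13): e=[18,0,-14] → ·  [on edge]
    (6,7)@(13, 15): e=[22,0,-18] → ·  [on edge]
  covered (0 px):
    · · · · · · ·
    · · · · · · ·
    · · · · · · ·
    · · · · · · ·
    · · · · · · ·
    · · · · · · ·
    · · · · · · ·
    · · · · · · ·
    · · · · · · ·
T3:
  2·area = 38
  edge (2, 15)→(4, 10): d=(2,-5) top-left  bias=+0
  edge (4, 10)→(10, 14): d=(6,4) right/bottom  bias=-1
  edge (10, 14)→(2, 15): d=(-8,1) right/bottom  bias=-1
    (2,5)@(5, 11): e=[7,2,29] → █
    (3,5)@(7, 11): e=[17,-6,27] → ·
    (1,6)@(3, 13): e=[1,22,15] → █
    (3,6)@(7, 13): e=[21,6,11] → █
    (4,6)@(9, 13): e=[31,-2,9] → ·
    (1,7)@(3, 15): e=[5,34,-1] → ·
    (2,7)@(5, 15): e=[15,26,-3] → ·
    (3,7)@(7, 15): e=[25,18,-5] → ·
  covered (4 px):
    · · · · · · ·
    · · · · · · ·
    · · · · · · ·
    · · · · · · ·
    · · · · · · ·
    · · █ · · · ·
    · █ █ █ · · ·
    · · · · · · ·
    · · · · · · ·

Answer: [[2,5],[1,6],[2,6],[3,6]]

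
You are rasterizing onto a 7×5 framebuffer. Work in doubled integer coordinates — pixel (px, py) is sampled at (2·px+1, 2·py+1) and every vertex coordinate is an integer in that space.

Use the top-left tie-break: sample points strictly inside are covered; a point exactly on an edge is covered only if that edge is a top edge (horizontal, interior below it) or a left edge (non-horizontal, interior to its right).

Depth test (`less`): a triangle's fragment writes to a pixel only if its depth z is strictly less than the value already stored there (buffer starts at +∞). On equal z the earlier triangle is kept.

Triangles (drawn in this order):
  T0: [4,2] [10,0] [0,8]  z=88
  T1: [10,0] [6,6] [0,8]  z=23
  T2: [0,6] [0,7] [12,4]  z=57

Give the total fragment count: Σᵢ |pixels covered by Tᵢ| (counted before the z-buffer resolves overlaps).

T0:
  2·area = 28
  edge (4, 2)→(10, 0): d=(6,-2) top-left  bias=+0
  edge (10, 0)→(0, 8): d=(-10,8) right/bottom  bias=-1
  edge (0, 8)→(4, 2): d=(4,-6) top-left  bias=+0
    (3,0)@(7, 1): e=[0,14,14] → #  [on edge]
    (4,0)@(9, 1): e=[4,-2,26] → ·
    (0,1)@(1, 3): e=[0,42,-14] → ·  [on edge]
    (2,1)@(5, 3): e=[8,10,10] → #
    (3,1)@(7, 3): e=[12,-6,22] → ·
    (1,2)@(3, 5): e=[16,6,6] → #
    (2,2)@(5, 5): e=[20,-10,18] → ·
    (0,3)@(1, 7): e=[24,2,2] → #
    (1,3)@(3, 7): e=[28,-14,14] → ·
    (0,4)@(1, 9): e=[36,-18,10] → ·
  covered (4 px):
    · · · # · · ·
    · · # · · · ·
    · # · · · · ·
    # · · · · · ·
    · · · · · · ·
T1:
  2·area = 28
  edge (10, 0)→(6, 6): d=(-4,6) right/bottom  bias=-1
  edge (6, 6)→(0, 8): d=(-6,2) right/bottom  bias=-1
  edge (0, 8)→(10, 0): d=(10,-8) top-left  bias=+0
    (4,0)@(9, 1): e=[2,24,2] → #
    (5,0)@(11, 1): e=[-10,20,18] → ·
    (3,1)@(7, 3): e=[6,16,6] → #
    (4,1)@(9, 3): e=[-6,12,22] → ·
    (2,2)@(5, 5): e=[10,8,10] → #
    (3,2)@(7, 5): e=[-2,4,26] → ·
    (4,2)@(9, 5): e=[-14,0,42] → ·  [on edge]
    (1,3)@(3, 7): e=[14,0,14] → ·  [on edge]
    (2,3)@(5, 7): e=[2,-4,30] → ·
  covered (3 px):
    · · · · # · ·
    · · · # · · ·
    · · # · · · ·
    · · · · · · ·
    · · · · · · ·
T2:
  2·area = 12  (B↔C swapped to make it positive)
  edge (0, 6)→(12, 4): d=(12,-2) top-left  bias=+0
  edge (12, 4)→(0, 7): d=(-12,3) right/bottom  bias=-1
  edge (0, 7)→(0, 6): d=(0,-1) top-left  bias=+0
    (3,2)@(7, 5): e=[2,3,7] → #
    (4,2)@(9, 5): e=[6,-3,9] → ·
    (3,3)@(7, 7): e=[26,-21,7] → ·
  covered (1 px):
    · · · · · · ·
    · · · · · · ·
    · · · # · · ·
    · · · · · · ·
    · · · · · · ·

Final: 8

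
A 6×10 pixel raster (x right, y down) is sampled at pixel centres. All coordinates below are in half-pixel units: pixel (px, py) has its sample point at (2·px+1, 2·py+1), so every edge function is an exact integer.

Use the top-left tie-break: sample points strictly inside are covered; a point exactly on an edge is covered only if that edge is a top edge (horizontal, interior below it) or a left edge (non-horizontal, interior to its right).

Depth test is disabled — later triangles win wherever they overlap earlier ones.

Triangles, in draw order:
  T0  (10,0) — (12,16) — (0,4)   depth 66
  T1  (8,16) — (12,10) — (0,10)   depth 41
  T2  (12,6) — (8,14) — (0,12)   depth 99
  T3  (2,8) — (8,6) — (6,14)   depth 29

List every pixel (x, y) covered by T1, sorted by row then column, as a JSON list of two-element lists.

T0:
  2·area = 168
  edge (10, 0)→(12, 16): d=(2,16) right/bottom  bias=-1
  edge (12, 16)→(0, 4): d=(-12,-12) top-left  bias=+0
  edge (0, 4)→(10, 0): d=(10,-4) top-left  bias=+0
    (4,0)@(9, 1): e=[18,144,6] → █
    (5,0)@(11, 1): e=[-14,168,14] → ·
    (1,1)@(3, 3): e=[118,48,2] → █
    (2,1)@(5, 3): e=[86,72,10] → █
    (3,1)@(7, 3): e=[54,96,18] → █
    (5,1)@(11, 3): e=[-10,144,34] → ·
    (0,2)@(1, 5): e=[154,0,14] → █  [on edge]
    (5,2)@(11, 5): e=[-6,120,54] → ·
    (0,3)@(1, 7): e=[158,-24,34] → ·
    (1,3)@(3, 7): e=[126,0,42] → █  [on edge]
    (5,3)@(11, 7): e=[-2,96,74] → ·
    (1,4)@(3, 9): e=[130,-24,62] → ·
    (2,4)@(5, 9): e=[98,0,70] → █  [on edge]
    (3,5)@(7, 11): e=[70,0,98] → █  [on edge]
    (4,6)@(9, 13): e=[42,0,126] → █  [on edge]
    (5,7)@(11, 15): e=[14,0,154] → █  [on edge]
  covered (24 px):
    · · · · █ ·
    · █ █ █ █ ·
    █ █ █ █ █ ·
    · █ █ █ █ ·
    · · █ █ █ █
    · · · █ █ █
    · · · · █ █
    · · · · · █
    · · · · · ·
    · · · · · ·
T1:
  2·area = 72  (B↔C swapped to make it positive)
  edge (8, 16)→(0, 10): d=(-8,-6) top-left  bias=+0
  edge (0, 10)→(12, 10): d=(12,0) top-left  bias=+0
  edge (12, 10)→(8, 16): d=(-4,6) right/bottom  bias=-1
    (1,5)@(3, 11): e=[10,12,50] → █
    (2,5)@(5, 11): e=[22,12,38] → █
    (3,5)@(7, 11): e=[34,12,26] → █
    (4,5)@(9, 11): e=[46,12,14] → █
    (5,5)@(11, 11): e=[58,12,2] → █
    (1,6)@(3, 13): e=[-6,36,42] → ·
    (2,6)@(5, 13): e=[6,36,30] → █
    (5,6)@(11, 13): e=[42,36,-6] → ·
    (2,7)@(5, 15): e=[-10,60,22] → ·
    (3,7)@(7, 15): e=[2,60,10] → █
    (4,7)@(9, 15): e=[14,60,-2] → ·
    (3,8)@(7, 17): e=[-14,84,2] → ·
  covered (9 px):
    · · · · · ·
    · · · · · ·
    · · · · · ·
    · · · · · ·
    · · · · · ·
    · █ █ █ █ █
    · · █ █ █ ·
    · · · █ · ·
    · · · · · ·
    · · · · · ·
T2:
  2·area = 72
  edge (12, 6)→(8, 14): d=(-4,8) right/bottom  bias=-1
  edge (8, 14)→(0, 12): d=(-8,-2) top-left  bias=+0
  edge (0, 12)→(12, 6): d=(12,-6) top-left  bias=+0
    (5,3)@(11, 7): e=[4,62,6] → █
    (3,4)@(7, 9): e=[28,38,6] → █
    (4,4)@(9, 9): e=[12,42,18] → █
    (5,4)@(11, 9): e=[-4,46,30] → ·
    (1,5)@(3, 11): e=[52,14,6] → █
    (2,5)@(5, 11): e=[36,18,18] → █
    (5,5)@(11, 11): e=[-12,30,54] → ·
    (1,6)@(3, 13): e=[44,-2,30] → ·
    (2,6)@(5, 13): e=[28,2,42] → █
    (4,6)@(9, 13): e=[-4,10,66] → ·
    (2,7)@(5, 15): e=[20,-14,66] → ·
    (3,7)@(7, 15): e=[4,-10,78] → ·
  covered (9 px):
    · · · · · ·
    · · · · · ·
    · · · · · ·
    · · · · · █
    · · · █ █ ·
    · █ █ █ █ ·
    · · █ █ · ·
    · · · · · ·
    · · · · · ·
    · · · · · ·
T3:
  2·area = 44
  edge (2, 8)→(8, 6): d=(6,-2) top-left  bias=+0
  edge (8, 6)→(6, 14): d=(-2,8) right/bottom  bias=-1
  edge (6, 14)→(2, 8): d=(-4,-6) top-left  bias=+0
    (5,2)@(11, 5): e=[0,-22,66] → ·  [on edge]
    (2,3)@(5, 7): e=[0,22,22] → █  [on edge]
    (3,3)@(7, 7): e=[4,6,34] → █
    (4,3)@(9, 7): e=[8,-10,46] → ·
    (1,4)@(3, 9): e=[8,34,2] → █
    (4,4)@(9, 9): e=[20,-14,38] → ·
    (1,5)@(3, 11): e=[20,30,-6] → ·
    (2,5)@(5, 11): e=[24,14,6] → █
    (3,5)@(7, 11): e=[28,-2,18] → ·
    (2,6)@(5, 13): e=[36,10,-2] → ·
  covered (6 px):
    · · · · · ·
    · · · · · ·
    · · · · · ·
    · · █ █ · ·
    · █ █ █ · ·
    · · █ · · ·
    · · · · · ·
    · · · · · ·
    · · · · · ·
    · · · · · ·

Final: [[1,5],[2,5],[3,5],[4,5],[5,5],[2,6],[3,6],[4,6],[3,7]]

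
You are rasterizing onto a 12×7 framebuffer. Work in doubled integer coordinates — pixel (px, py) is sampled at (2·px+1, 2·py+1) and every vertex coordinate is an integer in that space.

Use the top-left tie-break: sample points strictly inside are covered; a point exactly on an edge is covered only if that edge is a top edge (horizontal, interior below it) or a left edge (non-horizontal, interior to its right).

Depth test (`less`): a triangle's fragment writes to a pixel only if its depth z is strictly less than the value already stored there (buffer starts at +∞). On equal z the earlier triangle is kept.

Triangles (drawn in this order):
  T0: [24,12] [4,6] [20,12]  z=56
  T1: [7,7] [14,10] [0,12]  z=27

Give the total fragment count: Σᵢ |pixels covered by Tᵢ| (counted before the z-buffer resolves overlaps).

T0:
  2·area = 24  (B↔C swapped to make it positive)
  edge (24, 12)→(20, 12): d=(-4,0) right/bottom  bias=-1
  edge (20, 12)→(4, 6): d=(-16,-6) top-left  bias=+0
  edge (4, 6)→(24, 12): d=(20,6) right/bottom  bias=-1
    (3,3)@(7, 7): e=[20,2,2] → █
    (4,3)@(9, 7): e=[20,14,-10] → ·
    (3,4)@(7, 9): e=[12,-30,42] → ·
    (6,4)@(13, 9): e=[12,6,6] → █
    (7,4)@(15, 9): e=[12,18,-6] → ·
    (6,5)@(13, 11): e=[4,-26,46] → ·
    (9,5)@(19, 11): e=[4,10,10] → █
    (10,5)@(21, 11): e=[4,22,-2] → ·
    (9,6)@(19, 13): e=[-4,-22,50] → ·
  covered (3 px):
    · · · · · · · · · · · ·
    · · · · · · · · · · · ·
    · · · · · · · · · · · ·
    · · · █ · · · · · · · ·
    · · · · · · █ · · · · ·
    · · · · · · · · · █ · ·
    · · · · · · · · · · · ·
T1:
  2·area = 56
  edge (7, 7)→(14, 10): d=(7,3) right/bottom  bias=-1
  edge (14, 10)→(0, 12): d=(-14,2) right/bottom  bias=-1
  edge (0, 12)→(7, 7): d=(7,-5) top-left  bias=+0
    (3,3)@(7, 7): e=[0,56,0] → ·  [on edge]
    (2,4)@(5, 9): e=[20,32,4] → █
    (3,4)@(7, 9): e=[14,28,14] → █
    (4,4)@(9, 9): e=[8,24,24] → █
    (5,4)@(11, 9): e=[2,20,34] → █
    (6,4)@(13, 9): e=[-4,16,44] → ·
    (10,4)@(21, 9): e=[-28,0,84] → ·  [on edge]
    (1,5)@(3, 11): e=[40,8,8] → █
    (3,5)@(7, 11): e=[28,0,28] → ·  [on edge]
    (4,5)@(9, 11): e=[22,-4,38] → ·
    (5,5)@(11, 11): e=[16,-8,48] → ·
    (1,6)@(3, 13): e=[54,-20,22] → ·
    (10,6)@(21, 13): e=[0,-56,112] → ·  [on edge]
  covered (6 px):
    · · · · · · · · · · · ·
    · · · · · · · · · · · ·
    · · · · · · · · · · · ·
    · · · · · · · · · · · ·
    · · █ █ █ █ · · · · · ·
    · █ █ · · · · · · · · ·
    · · · · · · · · · · · ·

Final: 9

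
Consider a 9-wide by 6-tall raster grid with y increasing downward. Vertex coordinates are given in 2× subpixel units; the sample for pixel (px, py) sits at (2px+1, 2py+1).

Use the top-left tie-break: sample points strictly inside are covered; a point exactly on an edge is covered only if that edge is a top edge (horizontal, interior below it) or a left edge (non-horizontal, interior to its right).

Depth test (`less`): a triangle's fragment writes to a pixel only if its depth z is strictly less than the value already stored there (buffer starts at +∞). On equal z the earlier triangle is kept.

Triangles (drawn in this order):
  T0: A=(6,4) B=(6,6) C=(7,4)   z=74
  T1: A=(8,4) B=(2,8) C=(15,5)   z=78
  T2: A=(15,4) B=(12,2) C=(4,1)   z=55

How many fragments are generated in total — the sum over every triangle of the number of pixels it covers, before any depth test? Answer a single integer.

T0:
  2·area = 2  (B↔C swapped to make it positive)
  edge (6, 4)→(7, 4): d=(1,0) top-left  bias=+0
  edge (7, 4)→(6, 6): d=(-1,2) right/bottom  bias=-1
  edge (6, 6)→(6, 4): d=(0,-2) top-left  bias=+0
  covered (0 px):
    · · · · · · · · ·
    · · · · · · · · ·
    · · · · · · · · ·
    · · · · · · · · ·
    · · · · · · · · ·
    · · · · · · · · ·
T1:
  2·area = 34  (B↔C swapped to make it positive)
  edge (8, 4)→(15, 5): d=(7,1) right/bottom  bias=-1
  edge (15, 5)→(2, 8): d=(-13,3) right/bottom  bias=-1
  edge (2, 8)→(8, 4): d=(6,-4) top-left  bias=+0
    (0,1)@(1, 3): e=[0,68,-34] → ·  [on edge]
    (3,2)@(7, 5): e=[8,24,2] → #
    (4,2)@(9, 5): e=[6,18,10] → #
    (5,2)@(11, 5): e=[4,12,18] → #
    (6,2)@(13, 5): e=[2,6,26] → #
    (7,2)@(15, 5): e=[0,0,34] → ·  [on edge]
    (2,3)@(5, 7): e=[24,4,6] → #
    (3,3)@(7, 7): e=[22,-2,14] → ·
    (4,3)@(9, 7): e=[20,-8,22] → ·
    (5,3)@(11, 7): e=[18,-14,30] → ·
    (6,3)@(13, 7): e=[16,-20,38] → ·
    (2,4)@(5, 9): e=[38,-22,18] → ·
  covered (5 px):
    · · · · · · · · ·
    · · · · · · · · ·
    · · · # # # # · ·
    · · # · · · · · ·
    · · · · · · · · ·
    · · · · · · · · ·
T2:
  2·area = 13  (B↔C swapped to make it positive)
  edge (15, 4)→(4, 1): d=(-11,-3) top-left  bias=+0
  edge (4, 1)→(12, 2): d=(8,1) right/bottom  bias=-1
  edge (12, 2)→(15, 4): d=(3,2) right/bottom  bias=-1
    (6,1)@(13, 3): e=[5,7,1] → #
    (7,1)@(15, 3): e=[11,5,-3] → ·
    (6,2)@(13, 5): e=[-17,23,7] → ·
  covered (1 px):
    · · · · · · · · ·
    · · · · · · # · ·
    · · · · · · · · ·
    · · · · · · · · ·
    · · · · · · · · ·
    · · · · · · · · ·

Final: 6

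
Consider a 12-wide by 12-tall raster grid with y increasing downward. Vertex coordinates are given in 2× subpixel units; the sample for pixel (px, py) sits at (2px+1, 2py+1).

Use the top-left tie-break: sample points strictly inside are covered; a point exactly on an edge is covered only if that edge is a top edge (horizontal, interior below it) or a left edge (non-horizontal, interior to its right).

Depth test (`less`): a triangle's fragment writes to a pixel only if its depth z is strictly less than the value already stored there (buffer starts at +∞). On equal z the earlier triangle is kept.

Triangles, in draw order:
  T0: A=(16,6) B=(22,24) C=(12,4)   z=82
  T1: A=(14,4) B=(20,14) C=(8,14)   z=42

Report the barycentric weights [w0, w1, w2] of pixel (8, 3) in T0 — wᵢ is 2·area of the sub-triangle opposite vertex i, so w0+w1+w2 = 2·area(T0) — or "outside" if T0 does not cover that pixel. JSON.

T0:
  2·area = 60
  edge (16, 6)→(22, 24): d=(6,18) right/bottom  bias=-1
  edge (22, 24)→(12, 4): d=(-10,-20) top-left  bias=+0
  edge (12, 4)→(16, 6): d=(4,2) right/bottom  bias=-1
    (7,1)@(15, 3): e=[0,70,-10] → .  [on edge]
    (6,2)@(13, 5): e=[48,10,2] → X
    (7,2)@(15, 5): e=[12,50,-2] → .
    (6,3)@(13, 7): e=[60,-10,10] → .
    (7,3)@(15, 7): e=[24,30,6] → X
    (8,3)@(17, 7): e=[-12,70,2] → .
    (7,4)@(15, 9): e=[36,10,14] → X
    (8,4)@(17, 9): e=[0,50,10] → .  [on edge]
    (7,5)@(15, 11): e=[48,-10,22] → .
    (8,5)@(17, 11): e=[12,30,18] → X
    (9,5)@(19, 11): e=[-24,70,14] → .
    (8,6)@(17, 13): e=[24,10,26] → X
    (9,7)@(19, 15): e=[0,30,30] → .  [on edge]
    (10,10)@(21, 21): e=[0,10,50] → .  [on edge]
  covered (6 px):
    . . . . . . . . . . . .
    . . . . . . . . . . . .
    . . . . . . X . . . . .
    . . . . . . . X . . . .
    . . . . . . . X . . . .
    . . . . . . . . X . . .
    . . . . . . . . X . . .
    . . . . . . . . . . . .
    . . . . . . . . . X . .
    . . . . . . . . . . . .
    . . . . . . . . . . . .
    . . . . . . . . . . . .
T1:
  2·area = 120
  edge (14, 4)→(20, 14): d=(6,10) right/bottom  bias=-1
  edge (20, 14)→(8, 14): d=(-12,0) right/bottom  bias=-1
  edge (8, 14)→(14, 4): d=(6,-10) top-left  bias=+0
    (6,3)@(13, 7): e=[28,84,8] → X
    (7,3)@(15, 7): e=[8,84,28] → X
    (8,3)@(17, 7): e=[-12,84,48] → .
    (5,4)@(11, 9): e=[60,60,0] → X  [on edge]
    (8,4)@(17, 9): e=[0,60,60] → .  [on edge]
    (5,5)@(11, 11): e=[72,36,12] → X
    (8,5)@(17, 11): e=[12,36,72] → X
    (9,5)@(19, 11): e=[-8,36,92] → .
    (4,6)@(9, 13): e=[104,12,4] → X
    (9,6)@(19, 13): e=[4,12,104] → X
    (10,6)@(21, 13): e=[-16,12,124] → .
    (4,7)@(9, 15): e=[116,-12,16] → .
    (2,9)@(5, 19): e=[180,-60,0] → .  [on edge]
    (11,9)@(23, 19): e=[0,-60,180] → .  [on edge]
  covered (15 px):
    . . . . . . . . . . . .
    . . . . . . . . . . . .
    . . . . . . . . . . . .
    . . . . . . X X . . . .
    . . . . . X X X . . . .
    . . . . . X X X X . . .
    . . . . X X X X X X . .
    . . . . . . . . . . . .
    . . . . . . . . . . . .
    . . . . . . . . . . . .
    . . . . . . . . . . . .
    . . . . . . . . . . . .

Final: "outside"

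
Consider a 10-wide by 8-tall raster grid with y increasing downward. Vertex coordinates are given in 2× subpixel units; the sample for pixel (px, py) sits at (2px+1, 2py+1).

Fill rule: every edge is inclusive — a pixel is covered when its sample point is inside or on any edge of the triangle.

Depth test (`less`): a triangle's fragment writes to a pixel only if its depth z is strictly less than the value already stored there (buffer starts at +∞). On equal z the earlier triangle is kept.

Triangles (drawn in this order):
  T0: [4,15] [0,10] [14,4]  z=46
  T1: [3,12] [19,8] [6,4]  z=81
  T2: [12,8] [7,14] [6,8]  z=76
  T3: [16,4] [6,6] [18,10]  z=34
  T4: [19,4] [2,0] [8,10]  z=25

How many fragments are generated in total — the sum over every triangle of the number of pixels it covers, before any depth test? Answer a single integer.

T0:
  2·area = 94
  edge (4, 15)→(0, 10): d=(-4,-5) inclusive
  edge (0, 10)→(14, 4): d=(14,-6) inclusive
  edge (14, 4)→(4, 15): d=(-10,11) inclusive
    (6,2)@(13, 5): e=[85,8,1] → X
    (7,2)@(15, 5): e=[95,20,-21] → .
    (3,3)@(7, 7): e=[47,0,47] → X  [on edge]
    (4,3)@(9, 7): e=[57,12,25] → X
    (5,3)@(11, 7): e=[67,24,3] → X
    (6,3)@(13, 7): e=[77,36,-19] → .
    (1,4)@(3, 9): e=[19,4,71] → X
    (2,4)@(5, 9): e=[29,16,49] → X
    (5,4)@(11, 9): e=[59,52,-17] → .
    (0,5)@(1, 11): e=[1,20,73] → X
    (4,5)@(9, 11): e=[41,68,-15] → .
    (0,6)@(1, 13): e=[-7,48,53] → .
  covered (14 px):
    . . . . . . . . . .
    . . . . . . . . . .
    . . . . . . X . . .
    . . . X X X . . . .
    . X X X X . . . . .
    X X X X . . . . . .
    . X X . . . . . . .
    . . . . . . . . . .
T1:
  2·area = 116  (B↔C swapped to make it positive)
  edge (3, 12)→(6, 4): d=(3,-8) inclusive
  edge (6, 4)→(19, 8): d=(13,4) inclusive
  edge (19, 8)→(3, 12): d=(-16,4) inclusive
    (3,2)@(7, 5): e=[11,9,96] → X
    (4,2)@(9, 5): e=[27,1,88] → X
    (5,2)@(11, 5): e=[43,-7,80] → .
    (2,3)@(5, 7): e=[1,43,72] → X
    (5,3)@(11, 7): e=[49,19,48] → X
    (6,3)@(13, 7): e=[65,11,40] → X
    (7,3)@(15, 7): e=[81,3,32] → X
    (8,3)@(17, 7): e=[97,-5,24] → .
    (2,4)@(5, 9): e=[7,69,40] → X
    (7,4)@(15, 9): e=[87,29,0] → X  [on edge]
    (8,4)@(17, 9): e=[103,21,-8] → .
    (2,5)@(5, 11): e=[13,95,8] → X
    (3,5)@(7, 11): e=[29,87,0] → X  [on edge]
  covered (16 px):
    . . . . . . . . . .
    . . . . . . . . . .
    . . . X X . . . . .
    . . X X X X X X . .
    . . X X X X X X . .
    . . X X . . . . . .
    . . . . . . . . . .
    . . . . . . . . . .
T2:
  2·area = 36
  edge (12, 8)→(7, 14): d=(-5,6) inclusive
  edge (7, 14)→(6, 8): d=(-1,-6) inclusive
  edge (6, 8)→(12, 8): d=(6,0) inclusive
    (3,4)@(7, 9): e=[25,5,6] → X
    (4,4)@(9, 9): e=[13,17,6] → X
    (5,4)@(11, 9): e=[1,29,6] → X
    (6,4)@(13, 9): e=[-11,41,6] → .
    (3,5)@(7, 11): e=[15,3,18] → X
    (5,5)@(11, 11): e=[-9,27,18] → .
    (3,6)@(7, 13): e=[5,1,30] → X
    (4,6)@(9, 13): e=[-7,13,30] → .
    (3,7)@(7, 15): e=[-5,-1,42] → .
  covered (6 px):
    . . . . . . . . . .
    . . . . . . . . . .
    . . . . . . . . . .
    . . . . . . . . . .
    . . . X X X . . . .
    . . . X X . . . . .
    . . . X . . . . . .
    . . . . . . . . . .
T3:
  2·area = 64  (B↔C swapped to make it positive)
  edge (16, 4)→(18, 10): d=(2,6) inclusive
  edge (18, 10)→(6, 6): d=(-12,-4) inclusive
  edge (6, 6)→(16, 4): d=(10,-2) inclusive
    (7,0)@(15, 1): e=[0,96,-32] → .  [on edge]
    (1,2)@(3, 5): e=[80,0,-16] → .  [on edge]
    (5,2)@(11, 5): e=[32,32,0] → X  [on edge]
    (6,2)@(13, 5): e=[20,40,4] → X
    (7,2)@(15, 5): e=[8,48,8] → X
    (8,2)@(17, 5): e=[-4,56,12] → .
    (0,3)@(1, 7): e=[96,-32,0] → .  [on edge]
    (4,3)@(9, 7): e=[48,0,16] → X  [on edge]
    (8,3)@(17, 7): e=[0,32,32] → X  [on edge]
    (9,3)@(19, 7): e=[-12,40,36] → .
    (4,4)@(9, 9): e=[52,-24,36] → .
    (5,4)@(11, 9): e=[40,-16,40] → .
    (7,4)@(15, 9): e=[16,0,48] → X  [on edge]
    (9,6)@(19, 13): e=[0,-32,96] → .  [on edge]
  covered (10 px):
    . . . . . . . . . .
    . . . . . . . . . .
    . . . . . X X X . .
    . . . . X X X X X .
    . . . . . . . X X .
    . . . . . . . . . .
    . . . . . . . . . .
    . . . . . . . . . .
T4:
  2·area = 146  (B↔C swapped to make it positive)
  edge (19, 4)→(8, 10): d=(-11,6) inclusive
  edge (8, 10)→(2, 0): d=(-6,-10) inclusive
  edge (2, 0)→(19, 4): d=(17,4) inclusive
    (1,0)@(3, 1): e=[129,4,13] → X
    (2,0)@(5, 1): e=[117,24,5] → X
    (3,0)@(7, 1): e=[105,44,-3] → .
    (1,1)@(3, 3): e=[107,-8,47] → .
    (2,1)@(5, 3): e=[95,12,39] → X
    (3,1)@(7, 3): e=[83,32,31] → X
    (4,1)@(9, 3): e=[71,52,23] → X
    (5,1)@(11, 3): e=[59,72,15] → X
    (6,1)@(13, 3): e=[47,92,7] → X
    (7,1)@(15, 3): e=[35,112,-1] → .
    (2,2)@(5, 5): e=[73,0,73] → X  [on edge]
    (7,2)@(15, 5): e=[13,100,33] → X
    (5,7)@(11, 15): e=[-73,0,219] → .  [on edge]
  covered (19 px):
    . X X . . . . . . .
    . . X X X X X . . .
    . . X X X X X X X .
    . . . X X X X . . .
    . . . . X . . . . .
    . . . . . . . . . .
    . . . . . . . . . .
    . . . . . . . . . .

Result: 65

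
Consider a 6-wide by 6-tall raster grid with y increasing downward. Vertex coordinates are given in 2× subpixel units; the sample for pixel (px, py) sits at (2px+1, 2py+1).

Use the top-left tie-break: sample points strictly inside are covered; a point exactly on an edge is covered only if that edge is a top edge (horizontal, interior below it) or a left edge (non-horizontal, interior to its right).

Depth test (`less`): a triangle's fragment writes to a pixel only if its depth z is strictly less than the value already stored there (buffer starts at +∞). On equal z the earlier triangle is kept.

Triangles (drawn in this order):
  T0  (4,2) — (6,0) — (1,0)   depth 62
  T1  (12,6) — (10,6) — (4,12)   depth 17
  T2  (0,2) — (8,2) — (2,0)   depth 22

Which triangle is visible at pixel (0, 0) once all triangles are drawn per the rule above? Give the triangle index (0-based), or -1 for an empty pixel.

T0:
  2·area = 10  (B↔C swapped to make it positive)
  edge (4, 2)→(1, 0): d=(-3,-2) top-left  bias=+0
  edge (1, 0)→(6, 0): d=(5,0) top-left  bias=+0
  edge (6, 0)→(4, 2): d=(-2,2) right/bottom  bias=-1
    (1,0)@(3, 1): e=[1,5,4] → █
    (2,0)@(5, 1): e=[5,5,0] → ·  [on edge]
    (1,1)@(3, 3): e=[-5,15,0] → ·  [on edge]
    (0,2)@(1, 5): e=[-15,25,0] → ·  [on edge]
  covered (1 px):
    · █ · · · ·
    · · · · · ·
    · · · · · ·
    · · · · · ·
    · · · · · ·
    · · · · · ·
T1:
  2·area = 12  (B↔C swapped to make it positive)
  edge (12, 6)→(4, 12): d=(-8,6) right/bottom  bias=-1
  edge (4, 12)→(10, 6): d=(6,-6) top-left  bias=+0
  edge (10, 6)→(12, 6): d=(2,0) top-left  bias=+0
    (5,2)@(11, 5): e=[14,0,-2] → ·  [on edge]
    (4,3)@(9, 7): e=[10,0,2] → █  [on edge]
    (5,3)@(11, 7): e=[-2,12,2] → ·
    (3,4)@(7, 9): e=[6,0,6] → █  [on edge]
    (4,4)@(9, 9): e=[-6,12,6] → ·
    (2,5)@(5, 11): e=[2,0,10] → █  [on edge]
    (3,5)@(7, 11): e=[-10,12,10] → ·
  covered (3 px):
    · · · · · ·
    · · · · · ·
    · · · · · ·
    · · · · █ ·
    · · · █ · ·
    · · █ · · ·
T2:
  2·area = 16  (B↔C swapped to make it positive)
  edge (0, 2)→(2, 0): d=(2,-2) top-left  bias=+0
  edge (2, 0)→(8, 2): d=(6,2) right/bottom  bias=-1
  edge (8, 2)→(0, 2): d=(-8,0) right/bottom  bias=-1
    (0,0)@(1, 1): e=[0,8,8] → █  [on edge]
    (1,0)@(3, 1): e=[4,4,8] → █
    (2,0)@(5, 1): e=[8,0,8] → ·  [on edge]
    (0,1)@(1, 3): e=[4,20,-8] → ·
    (1,1)@(3, 3): e=[8,16,-8] → ·
    (5,1)@(11, 3): e=[24,0,-8] → ·  [on edge]
  covered (2 px):
    █ █ · · · ·
    · · · · · ·
    · · · · · ·
    · · · · · ·
    · · · · · ·
    · · · · · ·

Z-buffer (winner per pixel, '.' = empty):
  2 2 . . . .
  . . . . . .
  . . . . . .
  . . . . 1 .
  . . . 1 . .
  . . 1 . . .

Result: 2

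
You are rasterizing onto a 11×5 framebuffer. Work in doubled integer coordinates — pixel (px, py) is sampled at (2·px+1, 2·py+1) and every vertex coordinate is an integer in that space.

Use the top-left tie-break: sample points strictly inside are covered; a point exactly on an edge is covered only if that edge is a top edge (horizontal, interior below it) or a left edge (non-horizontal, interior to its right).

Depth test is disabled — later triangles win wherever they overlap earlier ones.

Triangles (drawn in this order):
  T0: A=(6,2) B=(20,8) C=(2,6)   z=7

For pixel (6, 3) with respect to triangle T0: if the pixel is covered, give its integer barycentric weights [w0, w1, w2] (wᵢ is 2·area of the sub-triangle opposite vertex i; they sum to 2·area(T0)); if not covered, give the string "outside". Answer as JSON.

T0:
  2·area = 80
  edge (6, 2)→(20, 8): d=(14,6) right/bottom  bias=-1
  edge (20, 8)→(2, 6): d=(-18,-2) top-left  bias=+0
  edge (2, 6)→(6, 2): d=(4,-4) top-left  bias=+0
    (3,0)@(7, 1): e=[-20,100,0] → .  [on edge]
    (2,1)@(5, 3): e=[20,60,0] → X  [on edge]
    (3,1)@(7, 3): e=[8,64,8] → X
    (4,1)@(9, 3): e=[-4,68,16] → .
    (1,2)@(3, 5): e=[60,20,0] → X  [on edge]
    (4,2)@(9, 5): e=[24,32,24] → X
    (5,2)@(11, 5): e=[12,36,32] → X
    (6,2)@(13, 5): e=[0,40,40] → .  [on edge]
    (0,3)@(1, 7): e=[100,-20,0] → .  [on edge]
    (1,3)@(3, 7): e=[88,-16,8] → .
    (2,3)@(5, 7): e=[76,-12,16] → .
    (3,3)@(7, 7): e=[64,-8,24] → .
    (5,3)@(11, 7): e=[40,0,40] → X  [on edge]
  covered (11 px):
    . . . . . . . . . . .
    . . X X . . . . . . .
    . X X X X X . . . . .
    . . . . . X X X X . .
    . . . . . . . . . . .

Final: [4,48,28]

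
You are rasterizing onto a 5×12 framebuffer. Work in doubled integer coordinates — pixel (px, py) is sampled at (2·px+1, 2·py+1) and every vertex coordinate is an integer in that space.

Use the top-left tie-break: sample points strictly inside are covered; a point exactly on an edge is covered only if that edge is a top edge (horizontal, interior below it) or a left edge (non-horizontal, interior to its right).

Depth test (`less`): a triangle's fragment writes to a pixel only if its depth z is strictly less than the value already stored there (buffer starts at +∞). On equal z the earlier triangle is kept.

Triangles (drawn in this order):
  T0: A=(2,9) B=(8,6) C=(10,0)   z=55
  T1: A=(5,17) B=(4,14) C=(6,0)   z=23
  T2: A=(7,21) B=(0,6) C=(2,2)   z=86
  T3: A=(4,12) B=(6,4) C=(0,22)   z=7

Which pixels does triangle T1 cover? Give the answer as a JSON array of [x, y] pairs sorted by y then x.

T0:
  2·area = 30  (B↔C swapped to make it positive)
  edge (2, 9)→(10, 0): d=(8,-9) top-left  bias=+0
  edge (10, 0)→(8, 6): d=(-2,6) right/bottom  bias=-1
  edge (8, 6)→(2, 9): d=(-6,3) right/bottom  bias=-1
    (4,1)@(9, 3): e=[15,0,15] → ·  [on edge]
    (3,2)@(7, 5): e=[13,8,9] → #
    (4,2)@(9, 5): e=[31,-4,3] → ·
    (2,3)@(5, 7): e=[11,16,3] → #
    (3,3)@(7, 7): e=[29,4,-3] → ·
    (2,4)@(5, 9): e=[27,12,-9] → ·
    (3,4)@(7, 9): e=[45,0,-15] → ·  [on edge]
    (2,7)@(5, 15): e=[75,0,-45] → ·  [on edge]
    (1,10)@(3, 21): e=[105,0,-75] → ·  [on edge]
  covered (2 px):
    · · · · ·
    · · · · ·
    · · · # ·
    · · # · ·
    · · · · ·
    · · · · ·
    · · · · ·
    · · · · ·
    · · · · ·
    · · · · ·
    · · · · ·
    · · · · ·
T1:
  2·area = 20
  edge (5, 17)→(4, 14): d=(-1,-3) top-left  bias=+0
  edge (4, 14)→(6, 0): d=(2,-14) top-left  bias=+0
  edge (6, 0)→(5, 17): d=(-1,17) right/bottom  bias=-1
    (0,2)@(1, 5): e=[0,-60,80] → ·  [on edge]
    (2,3)@(5, 7): e=[10,0,10] → #  [on edge]
    (3,3)@(7, 7): e=[16,28,-24] → ·
    (2,4)@(5, 9): e=[8,4,8] → #
    (3,4)@(7, 9): e=[14,32,-26] → ·
    (1,5)@(3, 11): e=[0,-20,40] → ·  [on edge]
    (2,5)@(5, 11): e=[6,8,6] → #
    (3,5)@(7, 11): e=[12,36,-28] → ·
    (2,6)@(5, 13): e=[4,12,4] → #
    (3,6)@(7, 13): e=[10,40,-30] → ·
    (2,7)@(5, 15): e=[2,16,2] → #
    (3,7)@(7, 15): e=[8,44,-32] → ·
    (2,8)@(5, 17): e=[0,20,0] → ·  [on edge]
    (1,10)@(3, 21): e=[-10,0,30] → ·  [on edge]
    (3,11)@(7, 23): e=[0,60,-40] → ·  [on edge]
  covered (5 px):
    · · · · ·
    · · · · ·
    · · · · ·
    · · # · ·
    · · # · ·
    · · # · ·
    · · # · ·
    · · # · ·
    · · · · ·
    · · · · ·
    · · · · ·
    · · · · ·
T2:
  2·area = 58
  edge (7, 21)→(0, 6): d=(-7,-15) top-left  bias=+0
  edge (0, 6)→(2, 2): d=(2,-4) top-left  bias=+0
  edge (2, 2)→(7, 21): d=(5,19) right/bottom  bias=-1
    (0,2)@(1, 5): e=[22,2,34] → #
    (1,2)@(3, 5): e=[52,10,-4] → ·
    (0,3)@(1, 7): e=[8,6,44] → #
    (1,3)@(3, 7): e=[38,14,6] → #
    (2,3)@(5, 7): e=[68,22,-32] → ·
    (0,4)@(1, 9): e=[-6,10,54] → ·
    (1,4)@(3, 9): e=[24,18,16] → #
    (2,4)@(5, 9): e=[54,26,-22] → ·
    (1,5)@(3, 11): e=[10,22,26] → #
    (2,5)@(5, 11): e=[40,30,-12] → ·
    (1,6)@(3, 13): e=[-4,26,36] → ·
    (2,7)@(5, 15): e=[12,38,8] → #
    (3,10)@(7, 21): e=[0,58,0] → ·  [on edge]
  covered (6 px):
    · · · · ·
    · · · · ·
    # · · · ·
    # # · · ·
    · # · · ·
    · # · · ·
    · · · · ·
    · · # · ·
    · · · · ·
    · · · · ·
    · · · · ·
    · · · · ·
T3:
  2·area = 12  (B↔C swapped to make it positive)
  edge (4, 12)→(0, 22): d=(-4,10) right/bottom  bias=-1
  edge (0, 22)→(6, 4): d=(6,-18) top-left  bias=+0
  edge (6, 4)→(4, 12): d=(-2,8) right/bottom  bias=-1
    (3,0)@(7, 1): e=[14,0,-2] → ·  [on edge]
    (2,3)@(5, 7): e=[10,0,2] → #  [on edge]
    (3,3)@(7, 7): e=[-10,36,-14] → ·
    (2,4)@(5, 9): e=[2,12,-2] → ·
    (1,6)@(3, 13): e=[6,0,6] → #  [on edge]
    (2,6)@(5, 13): e=[-14,36,-10] → ·
    (1,7)@(3, 15): e=[-2,12,2] → ·
    (0,9)@(1, 19): e=[2,0,10] → #  [on edge]
    (1,9)@(3, 19): e=[-18,36,-6] → ·
    (0,10)@(1, 21): e=[-6,12,6] → ·
  covered (3 px):
    · · · · ·
    · · · · ·
    · · · · ·
    · · # · ·
    · · · · ·
    · · · · ·
    · # · · ·
    · · · · ·
    · · · · ·
    # · · · ·
    · · · · ·
    · · · · ·

Final: [[2,3],[2,4],[2,5],[2,6],[2,7]]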